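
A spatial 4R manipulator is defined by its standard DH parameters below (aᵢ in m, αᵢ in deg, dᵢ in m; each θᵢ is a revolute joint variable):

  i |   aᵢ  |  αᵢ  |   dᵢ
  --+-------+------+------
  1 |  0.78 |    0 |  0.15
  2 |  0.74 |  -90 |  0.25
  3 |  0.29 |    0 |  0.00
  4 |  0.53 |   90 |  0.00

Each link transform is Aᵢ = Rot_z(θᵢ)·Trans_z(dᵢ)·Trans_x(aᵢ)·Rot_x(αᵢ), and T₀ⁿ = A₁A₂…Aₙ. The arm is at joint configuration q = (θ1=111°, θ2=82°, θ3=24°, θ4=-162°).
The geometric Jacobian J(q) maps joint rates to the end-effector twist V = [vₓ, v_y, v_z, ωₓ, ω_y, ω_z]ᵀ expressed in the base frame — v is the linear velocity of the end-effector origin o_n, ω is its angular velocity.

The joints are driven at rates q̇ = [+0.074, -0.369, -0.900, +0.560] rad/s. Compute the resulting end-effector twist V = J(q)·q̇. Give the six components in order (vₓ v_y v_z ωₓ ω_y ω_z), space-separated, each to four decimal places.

o_n = [-0.8749, 0.5907, 0.6367]
J₁: ẑ×o_n = [-0.5907, -0.8749, 0.0000], ω = ẑ
J2: z=[0.0000, 0.0000, 1.0000] o=[-0.2795, 0.7282, 0.1500] → [0.1375, -0.5954, 0.0000, 0.0000, 0.0000, 1.0000]
J3: z=[0.2250, -0.9744, 0.0000] o=[-1.0006, 0.5617, 0.4000] → [-0.2306, -0.0532, 0.1289, 0.2250, -0.9744, 0.0000]
J4: z=[0.2250, -0.9744, 0.0000] o=[-1.2587, 0.5021, 0.2820] → [-0.3455, -0.0798, 0.3939, 0.2250, -0.9744, 0.0000]
V = J·q̇ = [-0.0804, 0.1582, 0.1045, -0.0765, 0.3313, -0.2950]

-0.0804 0.1582 0.1045 -0.0765 0.3313 -0.2950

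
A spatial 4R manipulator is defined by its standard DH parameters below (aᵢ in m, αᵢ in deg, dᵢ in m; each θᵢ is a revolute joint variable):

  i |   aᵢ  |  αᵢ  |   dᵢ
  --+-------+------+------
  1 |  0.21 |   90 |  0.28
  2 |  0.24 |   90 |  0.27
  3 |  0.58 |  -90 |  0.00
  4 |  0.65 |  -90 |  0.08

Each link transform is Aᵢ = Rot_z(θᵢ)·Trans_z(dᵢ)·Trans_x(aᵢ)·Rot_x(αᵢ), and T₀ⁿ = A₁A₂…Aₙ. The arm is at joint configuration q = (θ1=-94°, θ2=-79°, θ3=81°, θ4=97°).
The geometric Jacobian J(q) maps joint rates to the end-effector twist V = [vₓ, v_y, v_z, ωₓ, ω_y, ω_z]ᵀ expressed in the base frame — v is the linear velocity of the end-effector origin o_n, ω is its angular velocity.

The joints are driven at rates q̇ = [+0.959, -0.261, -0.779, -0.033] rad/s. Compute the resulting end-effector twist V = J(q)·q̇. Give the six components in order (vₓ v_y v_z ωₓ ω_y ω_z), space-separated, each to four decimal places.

0.7735 -0.8507 -0.5678 0.2117 -0.7876 1.0756

o_n = [-0.8373, -0.8326, 0.1682]
J₁: ẑ×o_n = [0.8326, -0.8373, 0.0000], ω = ẑ
J2: z=[-0.9976, 0.0698, 0.0000] o=[-0.0146, -0.2095, 0.2800] → [-0.0078, -0.1116, 0.6790, -0.9976, 0.0698, 0.0000]
J3: z=[0.0685, 0.9792, -0.1908] o=[-0.2872, -0.2363, 0.0444] → [0.0074, 0.0965, 0.4978, 0.0685, 0.9792, -0.1908]
J4: z=[-0.1429, 0.1989, 0.9695] o=[-0.8599, -0.2136, -0.0447] → [0.6424, 0.0523, 0.0840, -0.1429, 0.1989, 0.9695]
V = J·q̇ = [0.7735, -0.8507, -0.5678, 0.2117, -0.7876, 1.0756]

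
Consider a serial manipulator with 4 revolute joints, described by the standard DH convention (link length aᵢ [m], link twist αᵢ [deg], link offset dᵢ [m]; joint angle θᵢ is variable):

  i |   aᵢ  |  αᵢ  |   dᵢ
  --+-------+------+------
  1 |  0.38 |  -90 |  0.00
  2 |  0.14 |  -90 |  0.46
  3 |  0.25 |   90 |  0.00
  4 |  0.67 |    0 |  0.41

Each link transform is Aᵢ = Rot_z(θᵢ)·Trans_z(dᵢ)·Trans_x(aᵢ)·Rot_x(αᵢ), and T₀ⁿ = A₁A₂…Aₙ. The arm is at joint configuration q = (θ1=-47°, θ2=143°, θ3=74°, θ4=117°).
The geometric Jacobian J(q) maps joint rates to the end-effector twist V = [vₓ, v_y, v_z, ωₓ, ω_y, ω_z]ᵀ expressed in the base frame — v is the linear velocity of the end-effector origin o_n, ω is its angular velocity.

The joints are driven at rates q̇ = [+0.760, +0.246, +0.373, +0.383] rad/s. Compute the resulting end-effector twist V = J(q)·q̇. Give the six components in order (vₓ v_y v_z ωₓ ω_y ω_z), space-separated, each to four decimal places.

-0.4095 0.1150 0.0982 -0.0965 0.6190 0.8363

o_n = [0.1885, 0.7144, 0.1643]
J₁: ẑ×o_n = [-0.7144, 0.1885, 0.0000], ω = ẑ
J2: z=[0.7314, 0.6820, 0.0000] o=[0.2592, -0.2779, 0.0000] → [0.1121, -0.1202, 0.7739, 0.7314, 0.6820, 0.0000]
J3: z=[-0.4104, 0.4401, 0.7986] o=[0.5193, 0.1176, -0.0843] → [-0.3672, -0.1622, -0.0994, -0.4104, 0.4401, 0.7986]
J4: z=[-0.3220, 0.7494, -0.5785] o=[0.3060, -0.0061, -0.1257] → [0.6342, 0.1614, -0.1439, -0.3220, 0.7494, -0.5785]
V = J·q̇ = [-0.4095, 0.1150, 0.0982, -0.0965, 0.6190, 0.8363]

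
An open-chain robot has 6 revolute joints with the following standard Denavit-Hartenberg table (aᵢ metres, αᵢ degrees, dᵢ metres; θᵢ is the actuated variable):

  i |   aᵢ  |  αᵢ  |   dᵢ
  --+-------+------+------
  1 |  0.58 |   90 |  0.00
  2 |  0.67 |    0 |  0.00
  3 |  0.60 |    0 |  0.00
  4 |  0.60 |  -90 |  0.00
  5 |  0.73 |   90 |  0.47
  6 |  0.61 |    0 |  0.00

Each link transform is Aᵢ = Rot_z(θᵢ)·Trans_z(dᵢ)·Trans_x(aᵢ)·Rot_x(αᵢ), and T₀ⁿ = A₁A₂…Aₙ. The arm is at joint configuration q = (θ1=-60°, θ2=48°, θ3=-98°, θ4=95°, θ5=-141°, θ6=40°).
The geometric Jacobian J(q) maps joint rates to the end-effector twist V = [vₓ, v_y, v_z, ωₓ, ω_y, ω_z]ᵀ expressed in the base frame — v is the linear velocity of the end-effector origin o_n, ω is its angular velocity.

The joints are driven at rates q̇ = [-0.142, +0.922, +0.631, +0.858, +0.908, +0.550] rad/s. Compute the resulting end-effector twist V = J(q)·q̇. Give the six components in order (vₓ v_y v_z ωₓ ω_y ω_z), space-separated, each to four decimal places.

-0.8534 -0.1023 -0.2368 -2.1612 -0.2238 0.2553

o_n = [-0.3672, -0.8710, 0.4142]
J₁: ẑ×o_n = [0.8710, -0.3672, 0.0000], ω = ẑ
J2: z=[-0.8660, -0.5000, 0.0000] o=[0.2900, -0.5023, 0.0000] → [-0.2071, 0.3587, -0.0093, -0.8660, -0.5000, 0.0000]
J3: z=[-0.8660, -0.5000, 0.0000] o=[0.5142, -0.8905, 0.4979] → [0.0419, -0.0725, -0.4576, -0.8660, -0.5000, 0.0000]
J4: z=[-0.8660, -0.5000, 0.0000] o=[0.7070, -1.2246, 0.0383] → [-0.1880, 0.3256, -0.8433, -0.8660, -0.5000, 0.0000]
J5: z=[-0.3536, 0.6124, 0.7071] o=[0.9191, -1.5920, 0.4625] → [-0.5394, -0.9266, 0.5328, -0.3536, 0.6124, 0.7071]
J6: z=[0.4505, 0.7740, -0.4450] o=[0.1545, -1.1865, 0.3937] → [0.1562, 0.2229, 0.5459, 0.4505, 0.7740, -0.4450]
V = J·q̇ = [-0.8534, -0.1023, -0.2368, -2.1612, -0.2238, 0.2553]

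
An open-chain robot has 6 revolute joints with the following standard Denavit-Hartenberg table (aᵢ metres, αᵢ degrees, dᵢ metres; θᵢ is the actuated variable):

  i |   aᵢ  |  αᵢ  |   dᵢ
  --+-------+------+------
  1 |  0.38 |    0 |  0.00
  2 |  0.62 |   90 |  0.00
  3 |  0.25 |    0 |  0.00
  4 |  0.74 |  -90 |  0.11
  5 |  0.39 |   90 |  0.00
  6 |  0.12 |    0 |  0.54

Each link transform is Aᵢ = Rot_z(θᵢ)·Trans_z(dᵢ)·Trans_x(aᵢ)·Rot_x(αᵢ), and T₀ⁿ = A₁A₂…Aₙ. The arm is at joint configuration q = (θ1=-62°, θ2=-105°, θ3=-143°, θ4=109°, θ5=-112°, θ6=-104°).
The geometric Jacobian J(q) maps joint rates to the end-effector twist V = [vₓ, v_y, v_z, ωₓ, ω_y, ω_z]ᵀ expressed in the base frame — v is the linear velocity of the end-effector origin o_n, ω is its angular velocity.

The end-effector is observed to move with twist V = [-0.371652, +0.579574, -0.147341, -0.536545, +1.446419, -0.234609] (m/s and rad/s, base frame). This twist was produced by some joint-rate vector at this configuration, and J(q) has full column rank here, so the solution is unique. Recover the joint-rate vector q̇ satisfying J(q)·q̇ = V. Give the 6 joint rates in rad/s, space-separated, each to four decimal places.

-0.0100 -0.7030 0.7170 0.8550 0.5070 0.1120

o_n = [-0.3063, -0.1987, -0.3052]
J₁: ẑ×o_n = [0.1987, -0.3063, 0.0000], ω = ẑ
J2: z=[0.0000, 0.0000, 1.0000] o=[0.1784, -0.3355, 0.0000] → [-0.1369, -0.4847, 0.0000, 0.0000, 0.0000, 1.0000]
J3: z=[-0.2250, 0.9744, 0.0000] o=[-0.4257, -0.4750, 0.0000] → [-0.2974, -0.0687, -0.1785, -0.2250, 0.9744, 0.0000]
J4: z=[-0.2250, 0.9744, 0.0000] o=[-0.2312, -0.4301, -0.1505] → [-0.1508, -0.0348, 0.0212, -0.2250, 0.9744, 0.0000]
J5: z=[-0.5449, -0.1258, 0.8290] o=[-0.8537, -0.4609, -0.5643] → [-0.2500, 0.5949, -0.0740, -0.5449, -0.1258, 0.8290]
J6: z=[0.8332, -0.1921, 0.5185] o=[-0.8170, -0.0813, -0.4826] → [0.0268, 0.1170, 0.0003, 0.8332, -0.1921, 0.5185]
q̇ = J⁺·V = [-0.0100, -0.7030, 0.7170, 0.8550, 0.5070, 0.1120]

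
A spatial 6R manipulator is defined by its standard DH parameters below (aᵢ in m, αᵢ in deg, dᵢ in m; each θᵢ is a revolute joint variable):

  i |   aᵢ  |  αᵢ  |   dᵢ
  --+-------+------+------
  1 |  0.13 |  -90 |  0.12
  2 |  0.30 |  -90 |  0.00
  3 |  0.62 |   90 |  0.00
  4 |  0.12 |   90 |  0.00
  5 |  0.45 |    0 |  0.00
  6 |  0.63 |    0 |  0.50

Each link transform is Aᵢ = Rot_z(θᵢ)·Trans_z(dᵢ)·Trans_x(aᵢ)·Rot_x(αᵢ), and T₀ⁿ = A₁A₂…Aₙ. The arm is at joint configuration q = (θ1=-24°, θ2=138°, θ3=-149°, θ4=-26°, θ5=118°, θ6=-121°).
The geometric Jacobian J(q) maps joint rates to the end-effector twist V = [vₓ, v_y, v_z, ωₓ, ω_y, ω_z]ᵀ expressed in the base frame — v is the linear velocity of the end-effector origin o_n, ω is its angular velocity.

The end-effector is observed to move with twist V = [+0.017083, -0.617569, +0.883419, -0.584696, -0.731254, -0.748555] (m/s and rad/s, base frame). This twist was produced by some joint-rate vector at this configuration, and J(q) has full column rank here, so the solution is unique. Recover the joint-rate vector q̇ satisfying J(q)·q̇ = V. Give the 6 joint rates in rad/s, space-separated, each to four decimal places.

o_n = [1.0341, -0.3038, 0.0428]
J₁: ẑ×o_n = [0.3038, 1.0341, -0.0000], ω = ẑ
J2: z=[0.4067, 0.9135, 0.0000] o=[0.1188, -0.0529, 0.1200] → [-0.0705, 0.0314, -0.9383, 0.4067, 0.9135, 0.0000]
J3: z=[-0.6113, 0.2722, 0.7431] o=[-0.0849, 0.0378, -0.0807] → [0.2875, 0.9071, -0.0958, -0.6113, 0.2722, 0.7431]
J4: z=[0.0010, -0.9387, 0.3446] o=[0.4058, 0.1689, 0.2749] → [0.3807, 0.2168, 0.5894, 0.0010, -0.9387, 0.3446]
J5: z=[0.2025, -0.3373, -0.9194] o=[0.5233, 0.1774, 0.2976] → [-0.3564, -0.4180, 0.0749, 0.2025, -0.3373, -0.9194]
J6: z=[0.2025, -0.3373, -0.9194] o=[0.3168, -0.2106, 0.3945] → [0.0329, -0.5883, 0.2231, 0.2025, -0.3373, -0.9194]
q̇ = J⁺·V = [-0.6570, -0.9780, 0.4310, -0.1840, -0.2090, 0.5880]

-0.6570 -0.9780 0.4310 -0.1840 -0.2090 0.5880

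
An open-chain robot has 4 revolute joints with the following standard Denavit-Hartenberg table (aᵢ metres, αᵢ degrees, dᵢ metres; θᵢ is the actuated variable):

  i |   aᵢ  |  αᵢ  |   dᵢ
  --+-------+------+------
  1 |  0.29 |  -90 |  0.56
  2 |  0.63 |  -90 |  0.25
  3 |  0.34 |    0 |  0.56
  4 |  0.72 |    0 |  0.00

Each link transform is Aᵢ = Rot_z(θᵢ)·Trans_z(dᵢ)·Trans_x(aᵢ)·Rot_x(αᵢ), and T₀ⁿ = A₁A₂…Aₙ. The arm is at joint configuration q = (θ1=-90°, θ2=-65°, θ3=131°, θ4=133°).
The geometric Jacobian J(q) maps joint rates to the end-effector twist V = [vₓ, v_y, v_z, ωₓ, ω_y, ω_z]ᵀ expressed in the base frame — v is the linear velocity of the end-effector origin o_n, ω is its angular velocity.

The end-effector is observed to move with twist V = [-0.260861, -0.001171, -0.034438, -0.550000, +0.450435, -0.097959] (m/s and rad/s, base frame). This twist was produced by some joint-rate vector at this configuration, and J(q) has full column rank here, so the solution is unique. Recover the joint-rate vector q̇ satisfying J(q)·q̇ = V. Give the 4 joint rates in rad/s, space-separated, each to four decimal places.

o_n = [0.7095, -0.9377, 0.6239]
J₁: ẑ×o_n = [0.9377, 0.7095, -0.0000], ω = ẑ
J2: z=[1.0000, 0.0000, 0.0000] o=[0.0000, -0.2900, 0.5600] → [0.0000, -0.0639, -0.6477, 1.0000, 0.0000, 0.0000]
J3: z=[0.0000, -0.9063, -0.4226] o=[0.2500, -0.5562, 1.1310] → [0.2983, -0.1942, 0.4164, 0.0000, -0.9063, -0.4226]
J4: z=[0.0000, -0.9063, -0.4226] o=[-0.0066, -0.9695, 0.6921] → [0.0753, -0.3026, 0.6490, 0.0000, -0.9063, -0.4226]
q̇ = J⁺·V = [-0.3080, -0.5500, 0.2930, -0.7900]

-0.3080 -0.5500 0.2930 -0.7900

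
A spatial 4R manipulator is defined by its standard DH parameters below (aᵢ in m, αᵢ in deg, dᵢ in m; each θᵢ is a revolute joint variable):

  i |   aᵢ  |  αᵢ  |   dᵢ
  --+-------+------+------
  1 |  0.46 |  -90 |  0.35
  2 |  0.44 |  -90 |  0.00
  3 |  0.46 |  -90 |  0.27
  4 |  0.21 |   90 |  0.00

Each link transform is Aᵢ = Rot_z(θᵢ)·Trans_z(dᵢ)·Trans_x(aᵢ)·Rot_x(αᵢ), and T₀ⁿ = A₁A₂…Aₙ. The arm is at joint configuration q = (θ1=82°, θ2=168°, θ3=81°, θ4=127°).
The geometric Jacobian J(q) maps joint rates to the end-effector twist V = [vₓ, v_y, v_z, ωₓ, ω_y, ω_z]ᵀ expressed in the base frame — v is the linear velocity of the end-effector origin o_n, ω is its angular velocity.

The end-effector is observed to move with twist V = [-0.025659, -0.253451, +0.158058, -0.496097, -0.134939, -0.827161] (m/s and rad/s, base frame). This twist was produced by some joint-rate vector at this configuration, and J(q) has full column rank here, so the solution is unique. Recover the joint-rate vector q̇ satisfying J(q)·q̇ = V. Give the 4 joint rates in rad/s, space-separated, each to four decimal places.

o_n = [0.3204, -0.0881, 0.3477]
J₁: ẑ×o_n = [0.0881, 0.3204, -0.0000], ω = ẑ
J2: z=[-0.9903, 0.1392, 0.0000] o=[0.0640, 0.4555, 0.3500] → [-0.0003, -0.0023, 0.5027, -0.9903, 0.1392, 0.0000]
J3: z=[-0.0289, -0.2059, 0.9781] o=[0.0041, 0.0293, 0.2585] → [0.0965, 0.3119, 0.0685, -0.0289, -0.2059, 0.9781]
J4: z=[0.2894, 0.9349, 0.2054] o=[0.4364, -0.1592, 0.5077] → [-0.1641, 0.0224, 0.1291, 0.2894, 0.9349, 0.2054]
q̇ = J⁺·V = [-0.4600, 0.4290, -0.3170, -0.2780]

-0.4600 0.4290 -0.3170 -0.2780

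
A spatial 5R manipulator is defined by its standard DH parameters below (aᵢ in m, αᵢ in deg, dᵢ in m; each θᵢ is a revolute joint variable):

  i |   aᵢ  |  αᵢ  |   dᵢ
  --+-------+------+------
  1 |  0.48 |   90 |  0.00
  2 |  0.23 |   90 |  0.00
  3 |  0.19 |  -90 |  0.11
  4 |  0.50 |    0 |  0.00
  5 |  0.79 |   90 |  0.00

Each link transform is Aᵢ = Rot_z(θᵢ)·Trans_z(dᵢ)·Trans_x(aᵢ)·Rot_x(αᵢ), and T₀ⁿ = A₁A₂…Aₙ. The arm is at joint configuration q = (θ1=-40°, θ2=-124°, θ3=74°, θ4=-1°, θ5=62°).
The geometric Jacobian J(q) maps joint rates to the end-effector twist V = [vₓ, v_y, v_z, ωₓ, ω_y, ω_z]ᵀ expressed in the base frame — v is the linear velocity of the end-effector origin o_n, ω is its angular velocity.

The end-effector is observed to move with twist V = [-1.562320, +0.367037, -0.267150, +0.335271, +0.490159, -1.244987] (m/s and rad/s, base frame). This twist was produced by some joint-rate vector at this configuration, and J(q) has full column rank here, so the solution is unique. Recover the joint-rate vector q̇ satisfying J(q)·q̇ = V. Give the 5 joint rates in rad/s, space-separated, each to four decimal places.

-0.7080 -0.4540 -0.2520 -0.0080 -0.4890

o_n = [-0.1570, -1.2146, -0.7558]
J₁: ẑ×o_n = [1.2146, -0.1570, 0.0000], ω = ẑ
J2: z=[-0.6428, -0.7660, 0.0000] o=[0.3677, -0.3085, 0.0000] → [0.5790, -0.4858, 0.1804, -0.6428, -0.7660, 0.0000]
J3: z=[-0.6351, 0.5329, 0.5592] o=[0.2692, -0.2259, -0.1907] → [0.2517, -0.5973, 0.8550, -0.6351, 0.5329, 0.5592]
J4: z=[0.2346, -0.5567, 0.7969] o=[0.0595, -0.2883, -0.1726] → [1.0628, -0.0357, -0.3378, 0.2346, -0.5567, 0.7969]
J5: z=[0.2346, -0.5567, 0.7969] o=[-0.3140, -0.6023, -0.2819] → [0.7517, 0.2362, -0.0563, 0.2346, -0.5567, 0.7969]
q̇ = J⁺·V = [-0.7080, -0.4540, -0.2520, -0.0080, -0.4890]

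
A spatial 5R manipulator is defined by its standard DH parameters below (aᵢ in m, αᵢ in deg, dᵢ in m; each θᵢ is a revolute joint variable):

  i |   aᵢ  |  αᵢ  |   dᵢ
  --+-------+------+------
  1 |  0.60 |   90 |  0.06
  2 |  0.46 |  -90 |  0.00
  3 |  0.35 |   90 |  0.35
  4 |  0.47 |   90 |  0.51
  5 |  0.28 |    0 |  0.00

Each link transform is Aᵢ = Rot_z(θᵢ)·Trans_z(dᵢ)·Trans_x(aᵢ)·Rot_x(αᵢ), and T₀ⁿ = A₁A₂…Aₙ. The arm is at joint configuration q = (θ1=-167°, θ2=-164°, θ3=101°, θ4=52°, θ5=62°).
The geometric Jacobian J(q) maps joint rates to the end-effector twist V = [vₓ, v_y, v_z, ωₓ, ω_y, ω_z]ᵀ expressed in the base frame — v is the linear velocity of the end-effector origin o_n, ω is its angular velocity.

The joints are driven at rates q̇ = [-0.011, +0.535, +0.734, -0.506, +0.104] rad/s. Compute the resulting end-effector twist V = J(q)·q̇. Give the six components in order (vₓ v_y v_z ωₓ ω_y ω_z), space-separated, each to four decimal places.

-0.9817 -0.9136 -0.0467 -0.7838 0.3846 -0.5138

o_n = [0.3840, -0.7853, -1.0258]
J₁: ẑ×o_n = [0.7853, 0.3840, -0.0000], ω = ẑ
J2: z=[-0.2250, 0.9744, 0.0000] o=[-0.5846, -0.1350, 0.0600] → [-1.0580, -0.2443, -0.7975, -0.2250, 0.9744, 0.0000]
J3: z=[-0.2686, -0.0620, -0.9613] o=[-0.1538, -0.0355, -0.0668] → [-0.6613, -0.7745, 0.2347, -0.2686, -0.0620, -0.9613]
J4: z=[0.9623, 0.0263, -0.2706] o=[-0.2330, -0.4064, -0.3848] → [-0.1194, 0.4499, -0.3809, 0.9623, 0.0263, -0.2706]
J5: z=[0.1985, -0.7480, 0.6333] o=[0.1705, -0.7046, -0.8636] → [0.1724, 0.1674, 0.1437, 0.1985, -0.7480, 0.6333]
V = J·q̇ = [-0.9817, -0.9136, -0.0467, -0.7838, 0.3846, -0.5138]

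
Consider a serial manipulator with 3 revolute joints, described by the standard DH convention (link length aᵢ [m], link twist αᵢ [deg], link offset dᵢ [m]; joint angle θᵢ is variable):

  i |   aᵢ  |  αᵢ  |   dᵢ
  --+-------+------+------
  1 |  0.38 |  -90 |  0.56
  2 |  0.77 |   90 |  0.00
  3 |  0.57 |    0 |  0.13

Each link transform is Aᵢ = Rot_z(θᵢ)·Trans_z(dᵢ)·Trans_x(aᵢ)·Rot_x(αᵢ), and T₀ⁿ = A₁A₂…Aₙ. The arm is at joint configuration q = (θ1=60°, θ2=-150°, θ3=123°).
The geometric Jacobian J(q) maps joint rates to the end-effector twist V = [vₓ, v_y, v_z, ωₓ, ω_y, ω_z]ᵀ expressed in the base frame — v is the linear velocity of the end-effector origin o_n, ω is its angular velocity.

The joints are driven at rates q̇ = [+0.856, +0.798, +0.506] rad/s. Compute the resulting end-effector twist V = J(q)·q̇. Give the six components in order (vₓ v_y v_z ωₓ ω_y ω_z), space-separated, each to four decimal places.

o_n = [-0.4555, 0.1672, 0.6772]
J₁: ẑ×o_n = [-0.1672, -0.4555, 0.0000], ω = ẑ
J2: z=[-0.8660, 0.5000, 0.0000] o=[0.1900, 0.3291, 0.5600] → [0.0586, 0.1015, 0.4630, -0.8660, 0.5000, 0.0000]
J3: z=[-0.2500, -0.4330, -0.8660] o=[-0.1434, -0.2484, 0.9450] → [0.4759, 0.2033, -0.2390, -0.2500, -0.4330, -0.8660]
V = J·q̇ = [0.1445, -0.2060, 0.2485, -0.8176, 0.1799, 0.4178]

0.1445 -0.2060 0.2485 -0.8176 0.1799 0.4178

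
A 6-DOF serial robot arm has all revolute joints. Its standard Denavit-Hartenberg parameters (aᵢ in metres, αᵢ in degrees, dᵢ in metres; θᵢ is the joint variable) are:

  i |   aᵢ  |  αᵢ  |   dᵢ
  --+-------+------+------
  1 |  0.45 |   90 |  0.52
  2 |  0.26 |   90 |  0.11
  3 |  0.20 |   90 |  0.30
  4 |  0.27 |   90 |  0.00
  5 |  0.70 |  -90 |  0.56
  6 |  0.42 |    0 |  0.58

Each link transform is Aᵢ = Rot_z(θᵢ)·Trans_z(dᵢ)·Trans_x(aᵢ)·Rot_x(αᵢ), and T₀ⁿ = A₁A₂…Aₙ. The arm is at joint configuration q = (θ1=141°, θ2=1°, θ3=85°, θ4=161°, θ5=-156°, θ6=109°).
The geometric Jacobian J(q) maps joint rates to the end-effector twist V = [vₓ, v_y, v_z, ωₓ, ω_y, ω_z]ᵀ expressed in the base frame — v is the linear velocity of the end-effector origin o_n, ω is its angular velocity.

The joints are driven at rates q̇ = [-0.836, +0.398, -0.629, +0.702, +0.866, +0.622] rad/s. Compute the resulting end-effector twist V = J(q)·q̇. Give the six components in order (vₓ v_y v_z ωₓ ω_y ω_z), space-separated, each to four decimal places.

o_n = [0.2865, 0.3295, 0.0606]
J₁: ẑ×o_n = [-0.3295, 0.2865, 0.0000], ω = ẑ
J2: z=[0.6293, 0.7771, 0.0000] o=[-0.3497, 0.2832, 0.5200] → [-0.3570, 0.2891, -0.4654, 0.6293, 0.7771, 0.0000]
J3: z=[-0.0136, 0.0110, -0.9998] o=[-0.4825, 0.5323, 0.5245] → [-0.2079, -0.7752, -0.0057, -0.0136, 0.0110, -0.9998]
J4: z=[-0.8289, 0.5591, 0.0174] o=[-0.3747, 0.7014, 0.2249] → [-0.0854, -0.1247, -0.0614, -0.8289, 0.5591, 0.0174]
J5: z=[0.1692, 0.2803, -0.9449] o=[-0.5187, 0.4907, 0.1366] → [-0.1737, -0.7480, -0.2530, 0.1692, 0.2803, -0.9449]
J6: z=[0.5404, -0.8281, -0.1489] o=[0.1530, 0.9875, -0.1884] → [-0.3042, -0.1544, -0.2450, 0.5404, -0.8281, -0.1489]
V = J·q̇ = [-0.1354, -0.4682, -0.5962, 0.1598, 0.4225, -1.1058]

-0.1354 -0.4682 -0.5962 0.1598 0.4225 -1.1058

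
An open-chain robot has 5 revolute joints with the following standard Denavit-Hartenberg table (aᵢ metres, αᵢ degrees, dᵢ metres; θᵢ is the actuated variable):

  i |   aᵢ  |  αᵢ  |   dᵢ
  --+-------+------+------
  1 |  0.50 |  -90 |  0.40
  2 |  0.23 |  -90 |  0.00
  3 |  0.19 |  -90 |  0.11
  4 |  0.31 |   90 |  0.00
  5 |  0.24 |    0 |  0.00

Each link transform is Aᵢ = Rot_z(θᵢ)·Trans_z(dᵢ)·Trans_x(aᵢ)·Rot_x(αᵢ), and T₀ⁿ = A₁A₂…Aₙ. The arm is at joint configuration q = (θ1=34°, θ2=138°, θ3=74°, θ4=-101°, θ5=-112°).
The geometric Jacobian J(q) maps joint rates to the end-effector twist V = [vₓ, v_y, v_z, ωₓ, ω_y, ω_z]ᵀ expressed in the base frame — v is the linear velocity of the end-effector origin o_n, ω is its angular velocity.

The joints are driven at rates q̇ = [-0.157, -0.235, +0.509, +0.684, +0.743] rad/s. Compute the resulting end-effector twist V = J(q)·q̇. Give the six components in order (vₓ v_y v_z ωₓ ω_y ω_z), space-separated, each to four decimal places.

o_n = [-0.0197, -0.1109, 0.3180]
J₁: ẑ×o_n = [0.1109, -0.0197, 0.0000], ω = ẑ
J2: z=[-0.5592, 0.8290, 0.0000] o=[0.4145, 0.2796, 0.4000] → [-0.0680, -0.0459, 0.5784, -0.5592, 0.8290, 0.0000]
J3: z=[-0.5547, -0.3742, 0.7431] o=[0.2728, 0.1840, 0.2461] → [0.1923, -0.1775, 0.0542, -0.5547, -0.3742, 0.7431]
J4: z=[0.7464, 0.1709, 0.6432] o=[0.2817, -0.0303, 0.2928] → [0.0561, -0.2126, -0.0086, 0.7464, 0.1709, 0.6432]
J5: z=[-0.2551, 0.9661, 0.0393] o=[0.0911, -0.0903, 0.5299] → [-0.2039, -0.0584, 0.1123, -0.2551, 0.9661, 0.0393]
V = J·q̇ = [-0.0166, -0.2653, -0.0308, 0.1700, 0.4495, 0.6904]

-0.0166 -0.2653 -0.0308 0.1700 0.4495 0.6904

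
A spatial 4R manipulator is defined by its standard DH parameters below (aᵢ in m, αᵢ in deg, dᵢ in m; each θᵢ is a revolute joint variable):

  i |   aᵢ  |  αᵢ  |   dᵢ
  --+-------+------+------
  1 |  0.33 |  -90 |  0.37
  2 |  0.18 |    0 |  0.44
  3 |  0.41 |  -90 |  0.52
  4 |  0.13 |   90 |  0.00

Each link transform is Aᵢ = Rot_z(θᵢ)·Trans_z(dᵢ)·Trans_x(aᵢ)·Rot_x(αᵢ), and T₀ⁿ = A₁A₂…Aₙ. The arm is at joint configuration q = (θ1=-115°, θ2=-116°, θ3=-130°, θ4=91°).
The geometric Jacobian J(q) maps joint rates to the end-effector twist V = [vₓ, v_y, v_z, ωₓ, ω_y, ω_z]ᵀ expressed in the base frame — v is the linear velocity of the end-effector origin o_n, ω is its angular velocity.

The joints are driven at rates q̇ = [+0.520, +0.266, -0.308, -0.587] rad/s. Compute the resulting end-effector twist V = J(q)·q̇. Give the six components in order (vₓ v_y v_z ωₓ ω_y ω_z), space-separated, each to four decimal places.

o_n = [0.7162, -0.4280, 0.1593]
J₁: ẑ×o_n = [0.4280, 0.7162, -0.0000], ω = ẑ
J2: z=[0.9063, -0.4226, 0.0000] o=[-0.1395, -0.2991, 0.3700] → [0.0890, 0.1910, 0.2447, 0.9063, -0.4226, 0.0000]
J3: z=[0.9063, -0.4226, 0.0000] o=[0.2927, -0.4135, 0.5318] → [0.1574, 0.3376, 0.1658, 0.9063, -0.4226, 0.0000]
J4: z=[0.3861, 0.8280, 0.4067] o=[0.8344, -0.4821, 0.1572] → [-0.0203, -0.0489, 0.1187, 0.3861, 0.8280, 0.4067]
V = J·q̇ = [0.2097, 0.3479, -0.0557, -0.2647, -0.4683, 0.2812]

0.2097 0.3479 -0.0557 -0.2647 -0.4683 0.2812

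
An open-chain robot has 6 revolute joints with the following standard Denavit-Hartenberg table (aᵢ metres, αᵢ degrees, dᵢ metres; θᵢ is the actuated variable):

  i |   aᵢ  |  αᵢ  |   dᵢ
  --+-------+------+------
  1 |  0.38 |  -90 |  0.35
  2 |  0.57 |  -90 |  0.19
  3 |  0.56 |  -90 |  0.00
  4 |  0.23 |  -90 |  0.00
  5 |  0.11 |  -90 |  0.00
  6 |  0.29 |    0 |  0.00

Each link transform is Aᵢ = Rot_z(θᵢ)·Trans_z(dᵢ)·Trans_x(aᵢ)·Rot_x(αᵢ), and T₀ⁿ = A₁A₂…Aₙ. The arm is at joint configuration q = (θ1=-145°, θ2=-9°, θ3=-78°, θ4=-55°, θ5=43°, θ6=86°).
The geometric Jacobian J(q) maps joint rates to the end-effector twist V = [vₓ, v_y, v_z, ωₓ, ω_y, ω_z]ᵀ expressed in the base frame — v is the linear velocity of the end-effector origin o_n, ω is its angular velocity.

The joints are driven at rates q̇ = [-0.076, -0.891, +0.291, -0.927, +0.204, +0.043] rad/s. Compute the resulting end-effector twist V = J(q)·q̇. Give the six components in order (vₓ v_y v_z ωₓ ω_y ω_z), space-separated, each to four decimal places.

o_n = [-0.4378, -1.1695, 0.0151]
J₁: ẑ×o_n = [1.1695, -0.4378, 0.0000], ω = ẑ
J2: z=[0.5736, -0.8192, 0.0000] o=[-0.3113, -0.2180, 0.3500] → [0.2743, 0.1921, -0.6495, 0.5736, -0.8192, 0.0000]
J3: z=[-0.1281, -0.0897, -0.9877] o=[-0.6635, -0.6965, 0.4392] → [-0.4292, -0.2772, 0.0809, -0.1281, -0.0897, -0.9877]
J4: z=[-0.9106, -0.3838, 0.1530] o=[-0.4435, -1.2112, 0.4574] → [0.1634, -0.4019, -0.0357, -0.9106, -0.3838, 0.1530]
J5: z=[0.3953, -0.7014, 0.5932] o=[-0.4158, -1.3493, 0.2756] → [0.0760, 0.0899, 0.0556, 0.3953, -0.7014, 0.5932]
J6: z=[0.5839, 0.6903, 0.4272] o=[-0.3378, -1.3688, 0.2005] → [-0.2131, 0.0655, 0.1854, 0.5839, 0.6903, 0.4272]
V = J·q̇ = [-0.6033, 0.1752, 0.6546, 0.4016, 0.9462, -0.3659]

-0.6033 0.1752 0.6546 0.4016 0.9462 -0.3659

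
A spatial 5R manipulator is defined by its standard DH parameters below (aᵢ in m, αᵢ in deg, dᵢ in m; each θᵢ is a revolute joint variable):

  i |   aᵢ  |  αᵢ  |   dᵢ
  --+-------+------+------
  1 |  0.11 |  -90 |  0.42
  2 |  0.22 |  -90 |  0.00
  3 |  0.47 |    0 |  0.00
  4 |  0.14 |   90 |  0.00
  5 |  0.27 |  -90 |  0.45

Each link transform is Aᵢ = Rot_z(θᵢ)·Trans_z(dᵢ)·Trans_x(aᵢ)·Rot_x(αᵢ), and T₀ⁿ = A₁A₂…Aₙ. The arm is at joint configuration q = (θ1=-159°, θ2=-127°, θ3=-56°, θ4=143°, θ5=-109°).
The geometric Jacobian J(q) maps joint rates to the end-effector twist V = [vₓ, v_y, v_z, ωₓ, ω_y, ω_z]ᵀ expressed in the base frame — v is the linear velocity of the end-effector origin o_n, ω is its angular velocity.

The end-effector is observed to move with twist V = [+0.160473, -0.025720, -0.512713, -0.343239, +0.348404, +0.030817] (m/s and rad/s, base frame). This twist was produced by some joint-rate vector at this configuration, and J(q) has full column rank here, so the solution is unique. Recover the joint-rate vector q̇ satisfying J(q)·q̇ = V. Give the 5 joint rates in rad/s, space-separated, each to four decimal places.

o_n = [0.7424, -0.1019, 1.0130]
J₁: ẑ×o_n = [0.1019, 0.7424, -0.0000], ω = ẑ
J2: z=[0.3584, -0.9336, 0.0000] o=[-0.1027, -0.0394, 0.4200] → [-0.5536, -0.2125, 0.7665, 0.3584, -0.9336, 0.0000]
J3: z=[-0.7456, -0.2862, 0.6018] o=[0.0209, 0.0080, 0.5957] → [-0.0533, 0.7453, 0.2884, -0.7456, -0.2862, 0.6018]
J4: z=[-0.7456, -0.2862, 0.6018] o=[0.3082, -0.2991, 0.8056] → [-0.1780, 0.4159, -0.0227, -0.7456, -0.2862, 0.6018]
J5: z=[0.5798, 0.1665, 0.7975] o=[0.2622, -0.1670, 0.8114] → [-0.0183, 0.2660, -0.0422, 0.5798, 0.1665, 0.7975]
q̇ = J⁺·V = [0.0810, -0.4400, -0.5760, 0.7020, -0.1580]

0.0810 -0.4400 -0.5760 0.7020 -0.1580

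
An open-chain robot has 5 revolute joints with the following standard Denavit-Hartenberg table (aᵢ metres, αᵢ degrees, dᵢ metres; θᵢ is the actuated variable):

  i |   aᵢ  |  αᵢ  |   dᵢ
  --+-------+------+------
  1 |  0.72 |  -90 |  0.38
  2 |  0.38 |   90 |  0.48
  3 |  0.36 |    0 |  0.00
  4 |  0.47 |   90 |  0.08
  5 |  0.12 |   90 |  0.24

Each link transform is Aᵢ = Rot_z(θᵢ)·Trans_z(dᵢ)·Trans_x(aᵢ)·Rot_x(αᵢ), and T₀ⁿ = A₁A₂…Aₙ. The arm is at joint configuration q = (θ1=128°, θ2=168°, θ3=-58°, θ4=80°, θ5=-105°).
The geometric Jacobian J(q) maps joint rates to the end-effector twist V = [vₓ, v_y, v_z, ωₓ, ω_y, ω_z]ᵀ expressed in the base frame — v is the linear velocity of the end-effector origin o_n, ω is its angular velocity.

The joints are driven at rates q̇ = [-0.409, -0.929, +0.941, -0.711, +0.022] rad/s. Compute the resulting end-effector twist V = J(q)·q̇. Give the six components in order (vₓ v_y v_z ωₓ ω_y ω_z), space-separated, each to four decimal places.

o_n = [0.1124, -0.3332, 0.1931]
J₁: ẑ×o_n = [0.3332, 0.1124, -0.0000], ω = ẑ
J2: z=[-0.7880, -0.6157, 0.0000] o=[-0.4433, 0.5674, 0.3800] → [0.1150, -0.1472, 1.0518, -0.7880, -0.6157, 0.0000]
J3: z=[-0.1280, 0.1638, -0.9781] o=[-0.5927, -0.0211, 0.3010] → [-0.3230, -0.7035, -0.0756, -0.1280, 0.1638, -0.9781]
J4: z=[-0.1280, 0.1638, -0.9781] o=[-0.2372, 0.0199, 0.2613] → [-0.3566, -0.3507, -0.0121, -0.1280, 0.1638, -0.9781]
J5: z=[0.9562, 0.2821, -0.0779] o=[-0.1238, -0.4113, 0.0925] → [0.0345, -0.1147, 0.0080, 0.9562, 0.2821, -0.0779]
V = J·q̇ = [-0.2929, -0.3243, -1.0394, 0.7237, 0.6158, -0.6357]

-0.2929 -0.3243 -1.0394 0.7237 0.6158 -0.6357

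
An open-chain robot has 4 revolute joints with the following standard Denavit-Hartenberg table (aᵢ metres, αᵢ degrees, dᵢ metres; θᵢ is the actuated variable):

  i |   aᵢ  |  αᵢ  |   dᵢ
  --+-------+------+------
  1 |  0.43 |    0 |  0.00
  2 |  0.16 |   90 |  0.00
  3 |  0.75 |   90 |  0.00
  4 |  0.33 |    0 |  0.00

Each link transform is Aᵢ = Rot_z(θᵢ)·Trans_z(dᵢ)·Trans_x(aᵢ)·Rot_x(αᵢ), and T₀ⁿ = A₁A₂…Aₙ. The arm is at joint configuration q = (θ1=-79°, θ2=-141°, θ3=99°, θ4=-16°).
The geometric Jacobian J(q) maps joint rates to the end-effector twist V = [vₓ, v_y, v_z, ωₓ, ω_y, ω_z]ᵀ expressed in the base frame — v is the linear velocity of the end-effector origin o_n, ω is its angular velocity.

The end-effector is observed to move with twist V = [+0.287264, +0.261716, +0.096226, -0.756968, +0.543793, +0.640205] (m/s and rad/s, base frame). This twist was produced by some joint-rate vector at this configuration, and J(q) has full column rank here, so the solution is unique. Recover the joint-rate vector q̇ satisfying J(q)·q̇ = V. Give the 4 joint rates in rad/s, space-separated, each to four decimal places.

0.2490 0.2440 -0.0700 0.9410

o_n = [0.0289, -0.4962, 1.0541]
J₁: ẑ×o_n = [0.4962, 0.0289, -0.0000], ω = ẑ
J2: z=[0.0000, 0.0000, 1.0000] o=[0.0820, -0.4221, 0.0000] → [0.0741, -0.0531, 0.0000, 0.0000, 0.0000, 1.0000]
J3: z=[0.6428, 0.7660, 0.0000] o=[-0.0405, -0.3193, 0.0000] → [0.8075, -0.6775, -0.1669, 0.6428, 0.7660, 0.0000]
J4: z=[-0.7566, 0.6349, 0.1564] o=[0.0494, -0.3947, 0.7408] → [0.2148, 0.2339, 0.0898, -0.7566, 0.6349, 0.1564]
q̇ = J⁺·V = [0.2490, 0.2440, -0.0700, 0.9410]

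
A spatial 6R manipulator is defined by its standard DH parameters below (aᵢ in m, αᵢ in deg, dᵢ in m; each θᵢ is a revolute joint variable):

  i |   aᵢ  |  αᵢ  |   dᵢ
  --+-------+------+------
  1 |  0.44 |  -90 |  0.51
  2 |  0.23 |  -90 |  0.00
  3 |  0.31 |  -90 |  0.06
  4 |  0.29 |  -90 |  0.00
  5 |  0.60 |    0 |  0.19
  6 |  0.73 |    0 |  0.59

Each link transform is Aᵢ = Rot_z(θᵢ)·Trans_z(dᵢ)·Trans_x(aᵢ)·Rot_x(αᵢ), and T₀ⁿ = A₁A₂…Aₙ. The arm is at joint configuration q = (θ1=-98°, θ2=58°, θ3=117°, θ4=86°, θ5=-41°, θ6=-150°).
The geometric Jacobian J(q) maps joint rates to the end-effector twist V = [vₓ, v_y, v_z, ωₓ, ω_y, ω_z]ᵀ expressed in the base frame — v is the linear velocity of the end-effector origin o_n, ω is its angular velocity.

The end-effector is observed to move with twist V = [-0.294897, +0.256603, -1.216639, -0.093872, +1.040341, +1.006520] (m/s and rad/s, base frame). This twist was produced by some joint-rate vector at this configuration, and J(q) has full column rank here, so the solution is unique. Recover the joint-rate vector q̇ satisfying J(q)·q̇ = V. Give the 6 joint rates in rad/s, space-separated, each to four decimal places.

o_n = [0.4462, -0.6397, 0.3385]
J₁: ẑ×o_n = [0.6397, 0.4462, -0.0000], ω = ẑ
J2: z=[0.9903, -0.1392, 0.0000] o=[-0.0612, -0.4357, 0.5100] → [0.0239, 0.1698, -0.1314, 0.9903, -0.1392, 0.0000]
J3: z=[0.1180, 0.8398, -0.5299] o=[-0.0782, -0.5564, 0.3149] → [-0.0244, -0.2807, -0.4502, 0.1180, 0.8398, -0.5299]
J4: z=[0.5153, 0.4044, 0.7556] o=[-0.3343, -0.3937, 0.4025] → [0.1600, 0.6227, -0.4424, 0.5153, 0.4044, 0.7556]
J5: z=[0.8386, -0.4199, -0.3471] o=[-0.3856, -0.6294, 0.5636] → [0.0909, -0.1000, 0.3406, 0.8386, -0.4199, -0.3471]
J6: z=[0.8386, -0.4199, -0.3471] o=[-0.1035, -0.9179, 1.0466] → [0.3939, 0.4029, 0.4641, 0.8386, -0.4199, -0.3471]
q̇ = J⁺·V = [0.0010, 0.9430, 0.2120, 0.7040, -0.7900, -0.8980]

0.0010 0.9430 0.2120 0.7040 -0.7900 -0.8980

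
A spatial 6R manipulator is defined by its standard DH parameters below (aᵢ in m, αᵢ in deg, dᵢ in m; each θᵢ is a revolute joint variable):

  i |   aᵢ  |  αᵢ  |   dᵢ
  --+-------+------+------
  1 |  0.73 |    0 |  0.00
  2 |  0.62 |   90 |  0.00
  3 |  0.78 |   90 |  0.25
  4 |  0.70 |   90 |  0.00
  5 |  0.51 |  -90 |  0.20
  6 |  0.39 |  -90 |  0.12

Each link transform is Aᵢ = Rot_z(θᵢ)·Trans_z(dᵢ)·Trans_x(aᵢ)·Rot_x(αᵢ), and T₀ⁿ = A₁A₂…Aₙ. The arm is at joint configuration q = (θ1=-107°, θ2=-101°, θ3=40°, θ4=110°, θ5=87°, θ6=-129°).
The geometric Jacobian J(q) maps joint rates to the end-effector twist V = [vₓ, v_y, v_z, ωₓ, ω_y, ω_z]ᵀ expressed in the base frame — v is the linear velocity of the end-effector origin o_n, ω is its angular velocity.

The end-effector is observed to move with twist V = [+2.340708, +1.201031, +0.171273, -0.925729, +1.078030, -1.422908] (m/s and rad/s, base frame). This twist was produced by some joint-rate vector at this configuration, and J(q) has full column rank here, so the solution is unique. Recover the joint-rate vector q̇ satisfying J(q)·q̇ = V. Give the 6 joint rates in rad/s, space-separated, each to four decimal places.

o_n = [-1.1641, 0.9176, 0.4675]
J₁: ẑ×o_n = [-0.9176, -1.1641, 0.0000], ω = ẑ
J2: z=[0.0000, 0.0000, 1.0000] o=[-0.2134, -0.6981, 0.0000] → [-1.6157, -0.9507, 0.0000, 0.0000, 0.0000, 1.0000]
J3: z=[0.4695, 0.8829, 0.0000] o=[-0.7609, -0.4070, 0.0000] → [0.4127, -0.2195, 0.9779, 0.4695, 0.8829, 0.0000]
J4: z=[-0.5675, 0.3018, -0.7660] o=[-1.1711, 0.0942, 0.5014] → [0.6205, -0.0246, -0.4694, -0.5675, 0.3018, -0.7660]
J5: z=[-0.4750, 0.6399, 0.6040] o=[-0.7003, 0.5889, 0.3475] → [-0.1217, -0.2231, 0.1407, -0.4750, 0.6399, 0.6040]
J6: z=[-0.7013, -0.6899, 0.1795] o=[-1.0664, 0.8895, 0.0723] → [-0.2777, 0.2596, -0.0871, -0.7013, -0.6899, 0.1795]
q̇ = J⁺·V = [-0.6310, -0.7630, 0.4770, 0.8570, 0.9490, 0.3030]

-0.6310 -0.7630 0.4770 0.8570 0.9490 0.3030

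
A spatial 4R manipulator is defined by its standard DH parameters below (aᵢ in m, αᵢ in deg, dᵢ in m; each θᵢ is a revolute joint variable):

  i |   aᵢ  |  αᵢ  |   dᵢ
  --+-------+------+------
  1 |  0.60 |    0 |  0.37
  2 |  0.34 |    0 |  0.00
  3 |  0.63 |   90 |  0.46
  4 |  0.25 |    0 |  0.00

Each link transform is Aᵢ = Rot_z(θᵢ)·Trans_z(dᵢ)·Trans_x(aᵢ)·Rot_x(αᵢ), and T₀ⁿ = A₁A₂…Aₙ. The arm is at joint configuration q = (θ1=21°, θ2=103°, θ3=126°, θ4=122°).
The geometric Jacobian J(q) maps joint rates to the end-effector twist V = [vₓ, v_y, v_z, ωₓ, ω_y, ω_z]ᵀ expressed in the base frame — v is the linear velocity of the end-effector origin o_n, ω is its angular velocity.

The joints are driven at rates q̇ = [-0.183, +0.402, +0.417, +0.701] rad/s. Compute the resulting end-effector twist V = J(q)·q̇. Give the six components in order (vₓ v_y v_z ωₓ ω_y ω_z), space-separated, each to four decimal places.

0.3258 -0.1127 -0.0929 -0.6587 0.2398 0.6360

o_n = [0.1999, 0.0294, 1.0420]
J₁: ẑ×o_n = [-0.0294, 0.1999, 0.0000], ω = ẑ
J2: z=[0.0000, 0.0000, 1.0000] o=[0.5601, 0.2150, 0.3700] → [0.1856, -0.3603, 0.0000, 0.0000, 0.0000, 1.0000]
J3: z=[0.0000, 0.0000, 1.0000] o=[0.3700, 0.4969, 0.3700] → [0.4675, -0.1702, 0.0000, 0.0000, 0.0000, 1.0000]
J4: z=[-0.9397, 0.3420, 0.0000] o=[0.1545, -0.0951, 0.8300] → [0.0725, 0.1992, -0.1325, -0.9397, 0.3420, 0.0000]
V = J·q̇ = [0.3258, -0.1127, -0.0929, -0.6587, 0.2398, 0.6360]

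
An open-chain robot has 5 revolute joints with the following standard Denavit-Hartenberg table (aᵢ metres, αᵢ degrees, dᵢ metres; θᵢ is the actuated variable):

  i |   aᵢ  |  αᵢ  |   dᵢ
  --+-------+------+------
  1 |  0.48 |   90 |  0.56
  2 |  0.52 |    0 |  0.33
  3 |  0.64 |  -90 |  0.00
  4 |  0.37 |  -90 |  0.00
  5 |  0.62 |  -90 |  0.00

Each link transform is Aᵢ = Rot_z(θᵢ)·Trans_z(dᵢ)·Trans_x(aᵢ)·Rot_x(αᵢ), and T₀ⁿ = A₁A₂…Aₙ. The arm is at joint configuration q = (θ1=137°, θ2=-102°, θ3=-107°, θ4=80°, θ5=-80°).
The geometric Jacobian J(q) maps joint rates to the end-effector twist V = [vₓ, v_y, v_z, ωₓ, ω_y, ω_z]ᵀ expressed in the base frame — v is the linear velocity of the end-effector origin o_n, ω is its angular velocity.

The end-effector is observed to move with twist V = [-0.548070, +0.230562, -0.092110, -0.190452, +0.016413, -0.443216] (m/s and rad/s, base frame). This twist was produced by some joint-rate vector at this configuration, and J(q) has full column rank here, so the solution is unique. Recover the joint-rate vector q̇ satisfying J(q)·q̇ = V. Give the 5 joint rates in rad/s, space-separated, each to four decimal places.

o_n = [0.3112, -0.4822, -0.1322]
J₁: ẑ×o_n = [0.4822, 0.3112, -0.0000], ω = ẑ
J2: z=[0.6820, 0.7314, 0.0000] o=[-0.3510, 0.3274, 0.5600] → [-0.5062, 0.4721, -1.0364, 0.6820, 0.7314, 0.0000]
J3: z=[0.6820, 0.7314, 0.0000] o=[-0.0469, 0.4950, 0.0514] → [-0.1342, 0.1252, -0.9283, 0.6820, 0.7314, 0.0000]
J4: z=[0.3546, -0.3306, -0.8746] o=[0.3625, 0.1132, 0.3616] → [-0.3575, 0.2199, -0.2281, 0.3546, -0.3306, -0.8746]
J5: z=[-0.7484, 0.4604, -0.4774] o=[0.1551, -0.1916, 0.3928] → [-0.3804, -0.4674, 0.1456, -0.7484, 0.4604, -0.4774]
q̇ = J⁺·V = [0.1730, 0.8180, -0.8600, 0.4660, 0.4370]

0.1730 0.8180 -0.8600 0.4660 0.4370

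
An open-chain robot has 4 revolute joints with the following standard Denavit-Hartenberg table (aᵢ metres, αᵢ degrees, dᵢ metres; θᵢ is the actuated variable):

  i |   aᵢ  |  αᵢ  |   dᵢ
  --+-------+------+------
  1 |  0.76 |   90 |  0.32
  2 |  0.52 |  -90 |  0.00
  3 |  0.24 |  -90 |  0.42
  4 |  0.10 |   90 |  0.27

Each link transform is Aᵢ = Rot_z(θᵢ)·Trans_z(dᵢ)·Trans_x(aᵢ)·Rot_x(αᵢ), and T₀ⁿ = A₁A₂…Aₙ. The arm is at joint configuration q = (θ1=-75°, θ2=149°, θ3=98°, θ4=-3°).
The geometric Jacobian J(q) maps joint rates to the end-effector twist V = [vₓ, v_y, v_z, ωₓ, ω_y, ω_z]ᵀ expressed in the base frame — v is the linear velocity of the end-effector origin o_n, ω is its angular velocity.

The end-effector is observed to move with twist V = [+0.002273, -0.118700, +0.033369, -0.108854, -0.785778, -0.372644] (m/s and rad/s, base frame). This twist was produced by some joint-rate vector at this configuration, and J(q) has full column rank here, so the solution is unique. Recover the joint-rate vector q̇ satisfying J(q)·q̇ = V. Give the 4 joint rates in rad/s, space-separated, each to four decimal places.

-0.5180 0.2310 -0.5010 0.5570

o_n = [0.3833, -0.2752, 0.0613]
J₁: ẑ×o_n = [0.2752, 0.3833, -0.0000], ω = ẑ
J2: z=[-0.9659, -0.2588, 0.0000] o=[0.1967, -0.7341, 0.3200] → [0.0670, -0.2499, -0.3950, -0.9659, -0.2588, 0.0000]
J3: z=[-0.1333, 0.4975, -0.8572] o=[0.0813, -0.3036, 0.5878] → [-0.2376, -0.3290, -0.1540, -0.1333, 0.4975, -0.8572]
J4: z=[0.0853, -0.8559, -0.5100] o=[0.2623, -0.0608, 0.2106] → [0.0185, -0.0489, 0.0852, 0.0853, -0.8559, -0.5100]
q̇ = J⁺·V = [-0.5180, 0.2310, -0.5010, 0.5570]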